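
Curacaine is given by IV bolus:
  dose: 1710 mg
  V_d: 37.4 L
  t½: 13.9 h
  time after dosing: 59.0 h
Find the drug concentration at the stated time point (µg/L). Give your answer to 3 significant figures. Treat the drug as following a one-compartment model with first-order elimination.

2410 µg/L

C₀ = Dose / Vd = 1710 / 37.4 = 45.72 mg/L
k = ln2 / t½ = 0.693147 / 13.9 = 0.04987 h⁻¹
C = C₀ · e^(−k·t) = 45.72 × e^(−0.04987 × 59.0)
  = 45.72 × 0.05274 = 2.411 mg/L
Convert: 2.411 mg/L × 1000 = 2411 µg/L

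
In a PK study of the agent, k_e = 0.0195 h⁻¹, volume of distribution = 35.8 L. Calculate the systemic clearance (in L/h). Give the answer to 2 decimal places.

0.70 L/h

CL = k × Vd = 0.0195 × 35.8 = 0.6981 L/h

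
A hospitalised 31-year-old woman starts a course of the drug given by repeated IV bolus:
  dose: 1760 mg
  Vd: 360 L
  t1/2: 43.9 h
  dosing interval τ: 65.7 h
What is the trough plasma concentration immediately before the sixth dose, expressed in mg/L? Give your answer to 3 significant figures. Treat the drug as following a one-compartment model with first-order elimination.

C₀ per dose = Dose / Vd = 1760 / 360 = 4.889 mg/L
k = ln2 / t½ = 0.693147 / 43.9 = 0.01579 h⁻¹
Fraction remaining after one interval: r = e^(−kτ) = e^(−0.01579 × 65.7) = 0.3544
Before dose 6, 5 doses have been given (aged 1τ, 2τ, 3τ, 4τ, 5τ).
C_trough = C₀ × (r + r² + … + r^5) = C₀ × r(1−r^5)/(1−r)
        = 4.889 × 0.3544 × (1 − 0.005591) / (1 − 0.3544) = 2.669 mg/L

2.67 mg/L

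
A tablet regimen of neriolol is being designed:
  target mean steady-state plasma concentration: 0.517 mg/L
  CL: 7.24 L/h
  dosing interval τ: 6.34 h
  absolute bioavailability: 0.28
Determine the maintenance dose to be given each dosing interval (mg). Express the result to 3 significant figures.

84.8 mg

At steady state, F × (Dose/τ) = Css × CL.
Dose = Css × CL × τ / F = 0.517 × 7.240 × 6.34 / 0.28 = 84.75 mg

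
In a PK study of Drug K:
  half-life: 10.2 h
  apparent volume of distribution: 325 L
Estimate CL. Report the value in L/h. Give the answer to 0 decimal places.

22 L/h

k = ln2 / t½ = 0.693147 / 10.2 = 0.06796 h⁻¹
CL = k × Vd = 0.06796 × 325 = 22.09 L/h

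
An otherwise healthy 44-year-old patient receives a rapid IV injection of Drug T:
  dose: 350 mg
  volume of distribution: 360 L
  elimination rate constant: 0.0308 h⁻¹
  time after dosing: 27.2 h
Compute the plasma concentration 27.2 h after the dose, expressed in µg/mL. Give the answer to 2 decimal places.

C₀ = Dose / Vd = 350.0 / 360 = 0.9722 mg/L
C = C₀ · e^(−k·t) = 0.9722 × e^(−0.03080 × 27.2)
  = 0.9722 × 0.4327 = 0.4207 mg/L
(0.4207 mg/L = 0.4207 µg/mL)

0.42 µg/mL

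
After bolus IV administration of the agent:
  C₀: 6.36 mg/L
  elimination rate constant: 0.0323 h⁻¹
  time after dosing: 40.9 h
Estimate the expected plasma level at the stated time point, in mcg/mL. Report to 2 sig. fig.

1.7 mcg/mL

C = C₀ · e^(−k·t) = 6.360 × e^(−0.03230 × 40.9)
  = 6.360 × 0.2668 = 1.697 mg/L
(1.697 mg/L = 1.697 mcg/mL)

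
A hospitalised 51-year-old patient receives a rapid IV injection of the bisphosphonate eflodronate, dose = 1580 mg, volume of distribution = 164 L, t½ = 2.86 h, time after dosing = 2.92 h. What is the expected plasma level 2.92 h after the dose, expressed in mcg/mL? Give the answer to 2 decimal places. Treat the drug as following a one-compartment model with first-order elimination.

C₀ = Dose / Vd = 1580 / 164 = 9.634 mg/L
k = ln2 / t½ = 0.693147 / 2.86 = 0.2424 h⁻¹
C = C₀ · e^(−k·t) = 9.634 × e^(−0.2424 × 2.92)
  = 9.634 × 0.4927 = 4.747 mg/L
(4.747 mg/L = 4.747 mcg/mL)

4.75 mcg/mL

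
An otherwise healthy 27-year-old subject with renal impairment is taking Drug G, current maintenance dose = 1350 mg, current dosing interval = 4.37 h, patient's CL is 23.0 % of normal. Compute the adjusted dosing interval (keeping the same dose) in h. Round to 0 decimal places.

To keep the same average steady-state level, dosing rate must scale with clearance.
CL ratio = 23.0 / 100 = 0.2300
New interval (same dose) = 4.37 / 0.2300 = 19.00 h

19 h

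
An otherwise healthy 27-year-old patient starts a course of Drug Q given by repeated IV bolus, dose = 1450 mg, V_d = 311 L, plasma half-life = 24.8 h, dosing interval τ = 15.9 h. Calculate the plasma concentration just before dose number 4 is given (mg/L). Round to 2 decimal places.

6.14 mg/L

C₀ per dose = Dose / Vd = 1450 / 311 = 4.662 mg/L
k = ln2 / t½ = 0.693147 / 24.8 = 0.02795 h⁻¹
Fraction remaining after one interval: r = e^(−kτ) = e^(−0.02795 × 15.9) = 0.6412
Before dose 4, 3 doses have been given (aged 1τ, 2τ, 3τ).
C_trough = C₀ × (r + r² + … + r^3) = C₀ × r(1−r^3)/(1−r)
        = 4.662 × 0.6412 × (1 − 0.2636) / (1 − 0.6412) = 6.135 mg/L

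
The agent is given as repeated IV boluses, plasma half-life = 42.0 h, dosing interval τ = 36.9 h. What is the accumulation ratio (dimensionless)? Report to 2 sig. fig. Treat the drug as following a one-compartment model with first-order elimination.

2.2

k = ln2 / t½ = 0.693147 / 42.0 = 0.01650 h⁻¹
e^(−kτ) = e^(−0.01650 × 36.9) = 0.5440
Accumulation ratio R = 1 / (1 − e^(−kτ)) = 1 / (1 − 0.5440) = 2.193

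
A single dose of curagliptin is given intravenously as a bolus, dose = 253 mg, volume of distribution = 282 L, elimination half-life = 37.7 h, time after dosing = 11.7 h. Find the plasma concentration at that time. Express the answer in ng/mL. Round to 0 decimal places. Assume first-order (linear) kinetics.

C₀ = Dose / Vd = 253.0 / 282 = 0.8972 mg/L
k = ln2 / t½ = 0.693147 / 37.7 = 0.01839 h⁻¹
C = C₀ · e^(−k·t) = 0.8972 × e^(−0.01839 × 11.7)
  = 0.8972 × 0.8064 = 0.7235 mg/L
Convert: 0.7235 mg/L × 1000 = 723.5 ng/mL

724 ng/mL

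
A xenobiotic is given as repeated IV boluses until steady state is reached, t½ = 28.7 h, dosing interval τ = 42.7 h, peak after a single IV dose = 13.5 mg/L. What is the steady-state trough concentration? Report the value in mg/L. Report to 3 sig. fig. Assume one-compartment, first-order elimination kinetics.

k = ln2 / t½ = 0.693147 / 28.7 = 0.02415 h⁻¹
e^(−kτ) = e^(−0.02415 × 42.7) = 0.3566
Accumulation ratio R = 1 / (1 − e^(−kτ)) = 1 / (1 − 0.3566) = 1.554
Steady-state trough = C₀ × R × e^(−kτ) = 13.5 × 1.554 × 0.3566 = 7.481 mg/L

7.48 mg/L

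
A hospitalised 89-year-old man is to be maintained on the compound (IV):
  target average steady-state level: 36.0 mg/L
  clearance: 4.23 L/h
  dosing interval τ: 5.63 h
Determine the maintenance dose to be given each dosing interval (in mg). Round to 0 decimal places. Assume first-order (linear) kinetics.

857 mg

At steady state, Dose/τ = Css × CL.
Dose = Css × CL × τ = 36.0 × 4.230 × 5.63 = 857.3 mg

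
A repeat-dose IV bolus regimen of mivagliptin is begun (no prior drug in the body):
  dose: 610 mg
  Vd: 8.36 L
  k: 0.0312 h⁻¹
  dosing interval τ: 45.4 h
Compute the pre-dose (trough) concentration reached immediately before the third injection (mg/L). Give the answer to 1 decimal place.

22.0 mg/L

C₀ per dose = Dose / Vd = 610 / 8.36 = 72.97 mg/L
Fraction remaining after one interval: r = e^(−kτ) = e^(−0.03120 × 45.4) = 0.2426
Before dose 3, 2 doses have been given (aged 1τ, 2τ).
C_trough = C₀ × (r + r²) = 72.97 × (0.2426 + 0.05885) = 22.00 mg/L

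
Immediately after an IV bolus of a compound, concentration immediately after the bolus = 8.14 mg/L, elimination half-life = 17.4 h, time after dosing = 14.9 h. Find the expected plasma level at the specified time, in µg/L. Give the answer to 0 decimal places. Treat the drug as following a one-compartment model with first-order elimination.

k = ln2 / t½ = 0.693147 / 17.4 = 0.03984 h⁻¹
C = C₀ · e^(−k·t) = 8.140 × e^(−0.03984 × 14.9)
  = 8.140 × 0.5523 = 4.496 mg/L
Convert: 4.496 mg/L × 1000 = 4496 µg/L

4496 µg/L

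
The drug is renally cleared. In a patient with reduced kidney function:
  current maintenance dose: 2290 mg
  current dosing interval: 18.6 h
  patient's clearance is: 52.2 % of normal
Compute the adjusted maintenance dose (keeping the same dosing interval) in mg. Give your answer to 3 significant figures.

1200 mg

To keep the same average steady-state level, dosing rate must scale with clearance.
CL ratio = 52.2 / 100 = 0.5220
New dose (same interval) = 2290 × 0.5220 = 1195 mg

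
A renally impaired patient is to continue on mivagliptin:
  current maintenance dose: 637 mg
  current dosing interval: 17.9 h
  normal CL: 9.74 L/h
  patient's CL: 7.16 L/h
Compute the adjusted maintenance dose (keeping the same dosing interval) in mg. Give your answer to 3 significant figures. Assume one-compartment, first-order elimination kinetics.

468 mg

To keep the same average steady-state level, dosing rate must scale with clearance.
CL ratio = 7.16 / 9.74 = 0.7351
New dose (same interval) = 637 × 0.7351 = 468.3 mg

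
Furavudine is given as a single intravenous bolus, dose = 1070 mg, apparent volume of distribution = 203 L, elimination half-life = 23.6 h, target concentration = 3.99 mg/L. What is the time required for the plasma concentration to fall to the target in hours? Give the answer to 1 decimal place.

C₀ = Dose / Vd = 1070 / 203 = 5.271 mg/L
k = ln2 / t½ = 0.693147 / 23.6 = 0.02937 h⁻¹
t = ln(C₀ / C) / k = ln(5.271 / 3.99) / 0.02937
  = ln(1.321) / 0.02937 = 0.2784 / 0.02937 = 9.479 h

9.5 h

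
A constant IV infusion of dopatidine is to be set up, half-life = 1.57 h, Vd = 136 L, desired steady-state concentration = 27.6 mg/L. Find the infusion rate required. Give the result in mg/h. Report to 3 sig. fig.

1660 mg/h

k = ln2 / t½ = 0.693147 / 1.57 = 0.4415 h⁻¹
CL = k × Vd = 0.4415 × 136 = 60.04 L/h
At steady state, infusion rate R₀ = Css × CL = 27.6 × 60.04 = 1657 mg/h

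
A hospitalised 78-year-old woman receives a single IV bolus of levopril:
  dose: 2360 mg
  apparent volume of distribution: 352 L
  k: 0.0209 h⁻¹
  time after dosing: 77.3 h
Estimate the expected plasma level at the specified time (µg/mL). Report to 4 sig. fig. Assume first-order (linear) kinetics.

1.333 µg/mL

C₀ = Dose / Vd = 2360 / 352 = 6.705 mg/L
C = C₀ · e^(−k·t) = 6.705 × e^(−0.02090 × 77.3)
  = 6.705 × 0.1988 = 1.333 mg/L
(1.333 mg/L = 1.333 µg/mL)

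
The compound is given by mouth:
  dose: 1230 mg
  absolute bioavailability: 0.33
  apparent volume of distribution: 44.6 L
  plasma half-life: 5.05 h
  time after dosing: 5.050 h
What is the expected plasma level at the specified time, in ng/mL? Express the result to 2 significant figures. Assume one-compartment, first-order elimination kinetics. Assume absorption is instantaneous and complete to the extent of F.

4600 ng/mL

Amount reaching circulation = F × Dose = 0.33 × 1230 = 405.9 mg
C₀ = F·Dose / Vd = 405.9 / 44.6 = 9.101 mg/L
k = ln2 / t½ = 0.693147 / 5.05 = 0.1373 h⁻¹
t / t½ = 5.050 / 5.05 = 1 half-lives
C = C₀ × (1/2)^1 = 9.101 × 0.5000 = 4.551 mg/L
Convert: 4.551 mg/L × 1000 = 4551 ng/mL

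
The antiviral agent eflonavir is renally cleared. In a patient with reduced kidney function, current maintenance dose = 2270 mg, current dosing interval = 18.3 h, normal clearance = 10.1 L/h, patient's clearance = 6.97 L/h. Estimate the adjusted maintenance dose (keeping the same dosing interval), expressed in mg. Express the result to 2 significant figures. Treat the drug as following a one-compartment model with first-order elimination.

To keep the same average steady-state level, dosing rate must scale with clearance.
CL ratio = 6.97 / 10.1 = 0.6901
New dose (same interval) = 2270 × 0.6901 = 1567 mg

1600 mg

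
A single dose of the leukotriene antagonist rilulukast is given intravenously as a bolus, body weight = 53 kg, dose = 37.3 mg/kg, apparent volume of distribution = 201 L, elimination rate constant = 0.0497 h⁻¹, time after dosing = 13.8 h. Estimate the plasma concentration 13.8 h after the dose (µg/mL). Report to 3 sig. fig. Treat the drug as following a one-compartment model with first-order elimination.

Total dose = 37.3 × 53 = 1977 mg
C₀ = Dose / Vd = 1977 / 201 = 9.836 mg/L
C = C₀ · e^(−k·t) = 9.836 × e^(−0.04970 × 13.8)
  = 9.836 × 0.5037 = 4.954 mg/L
(4.954 mg/L = 4.954 µg/mL)

4.95 µg/mL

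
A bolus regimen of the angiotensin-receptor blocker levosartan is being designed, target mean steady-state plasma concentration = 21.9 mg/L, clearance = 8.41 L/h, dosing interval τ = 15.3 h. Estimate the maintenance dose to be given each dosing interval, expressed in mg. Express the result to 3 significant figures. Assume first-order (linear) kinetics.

At steady state, Dose/τ = Css × CL.
Dose = Css × CL × τ = 21.9 × 8.410 × 15.3 = 2818 mg

2820 mg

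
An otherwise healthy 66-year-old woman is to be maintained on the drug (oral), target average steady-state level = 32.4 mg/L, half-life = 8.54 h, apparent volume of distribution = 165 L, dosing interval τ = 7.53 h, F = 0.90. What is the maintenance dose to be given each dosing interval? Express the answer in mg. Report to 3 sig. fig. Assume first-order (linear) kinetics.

k = ln2 / t½ = 0.693147 / 8.54 = 0.08116 h⁻¹
CL = k × Vd = 0.08116 × 165 = 13.39 L/h
At steady state, F × (Dose/τ) = Css × CL.
Dose = Css × CL × τ / F = 32.4 × 13.39 × 7.53 / 0.90 = 3630 mg

3630 mg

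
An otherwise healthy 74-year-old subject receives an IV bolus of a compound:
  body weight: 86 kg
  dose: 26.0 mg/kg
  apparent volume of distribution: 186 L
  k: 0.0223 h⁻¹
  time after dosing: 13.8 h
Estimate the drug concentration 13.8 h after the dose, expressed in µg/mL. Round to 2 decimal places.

Total dose = 26.0 × 86 = 2236 mg
C₀ = Dose / Vd = 2236 / 186 = 12.02 mg/L
C = C₀ · e^(−k·t) = 12.02 × e^(−0.02230 × 13.8)
  = 12.02 × 0.7351 = 8.836 mg/L
(8.836 mg/L = 8.836 µg/mL)

8.84 µg/mL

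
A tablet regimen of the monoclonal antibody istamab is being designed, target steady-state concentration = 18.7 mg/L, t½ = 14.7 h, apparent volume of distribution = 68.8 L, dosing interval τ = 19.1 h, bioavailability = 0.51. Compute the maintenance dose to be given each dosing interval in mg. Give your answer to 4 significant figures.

2272 mg

k = ln2 / t½ = 0.693147 / 14.7 = 0.04715 h⁻¹
CL = k × Vd = 0.04715 × 68.8 = 3.244 L/h
At steady state, F × (Dose/τ) = Css × CL.
Dose = Css × CL × τ / F = 18.7 × 3.244 × 19.1 / 0.51 = 2272 mg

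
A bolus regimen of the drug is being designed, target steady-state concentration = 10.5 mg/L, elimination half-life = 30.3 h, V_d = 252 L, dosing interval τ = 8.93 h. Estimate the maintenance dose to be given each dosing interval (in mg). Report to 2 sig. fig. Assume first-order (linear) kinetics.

k = ln2 / t½ = 0.693147 / 30.3 = 0.02288 h⁻¹
CL = k × Vd = 0.02288 × 252 = 5.766 L/h
At steady state, Dose/τ = Css × CL.
Dose = Css × CL × τ = 10.5 × 5.766 × 8.93 = 540.6 mg

540 mg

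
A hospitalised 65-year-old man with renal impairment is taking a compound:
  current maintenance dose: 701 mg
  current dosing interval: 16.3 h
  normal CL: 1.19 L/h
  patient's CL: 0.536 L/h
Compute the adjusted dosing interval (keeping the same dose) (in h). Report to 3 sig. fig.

To keep the same average steady-state level, dosing rate must scale with clearance.
CL ratio = 0.536 / 1.19 = 0.4504
New interval (same dose) = 16.3 / 0.4504 = 36.19 h

36.2 h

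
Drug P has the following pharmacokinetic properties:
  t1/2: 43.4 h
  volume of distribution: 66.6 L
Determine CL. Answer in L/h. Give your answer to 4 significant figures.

1.064 L/h

k = ln2 / t½ = 0.693147 / 43.4 = 0.01597 h⁻¹
CL = k × Vd = 0.01597 × 66.6 = 1.064 L/h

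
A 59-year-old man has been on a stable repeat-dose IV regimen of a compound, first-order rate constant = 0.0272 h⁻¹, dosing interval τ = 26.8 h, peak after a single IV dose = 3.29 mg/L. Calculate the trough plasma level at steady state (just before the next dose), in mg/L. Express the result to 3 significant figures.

3.07 mg/L

e^(−kτ) = e^(−0.02720 × 26.8) = 0.4824
Accumulation ratio R = 1 / (1 − e^(−kτ)) = 1 / (1 − 0.4824) = 1.932
Steady-state trough = C₀ × R × e^(−kτ) = 3.29 × 1.932 × 0.4824 = 3.066 mg/L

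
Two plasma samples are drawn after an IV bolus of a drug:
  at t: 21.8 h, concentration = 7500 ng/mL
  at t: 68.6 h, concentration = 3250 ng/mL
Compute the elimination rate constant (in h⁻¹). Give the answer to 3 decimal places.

0.018 h⁻¹

k = ln(C₁/C₂) / (t₂ − t₁) = ln(7500/3250) / (68.6 − 21.8)
  = 0.8362 / 46.80 = 0.01787 h⁻¹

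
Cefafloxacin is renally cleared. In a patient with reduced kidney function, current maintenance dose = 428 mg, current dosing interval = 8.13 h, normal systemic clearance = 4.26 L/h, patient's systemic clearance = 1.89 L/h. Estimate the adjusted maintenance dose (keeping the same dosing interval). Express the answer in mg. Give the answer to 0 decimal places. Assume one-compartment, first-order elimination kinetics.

To keep the same average steady-state level, dosing rate must scale with clearance.
CL ratio = 1.89 / 4.26 = 0.4437
New dose (same interval) = 428 × 0.4437 = 189.9 mg

190 mg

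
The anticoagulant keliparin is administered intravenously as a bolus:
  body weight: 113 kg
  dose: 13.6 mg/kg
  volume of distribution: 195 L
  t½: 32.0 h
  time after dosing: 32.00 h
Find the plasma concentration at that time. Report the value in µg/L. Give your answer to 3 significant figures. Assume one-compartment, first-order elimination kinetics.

Total dose = 13.6 × 113 = 1537 mg
C₀ = Dose / Vd = 1537 / 195 = 7.882 mg/L
k = ln2 / t½ = 0.693147 / 32.0 = 0.02166 h⁻¹
t / t½ = 32.00 / 32.0 = 1 half-lives
C = C₀ × (1/2)^1 = 7.882 × 0.5000 = 3.941 mg/L
Convert: 3.941 mg/L × 1000 = 3941 µg/L

3940 µg/L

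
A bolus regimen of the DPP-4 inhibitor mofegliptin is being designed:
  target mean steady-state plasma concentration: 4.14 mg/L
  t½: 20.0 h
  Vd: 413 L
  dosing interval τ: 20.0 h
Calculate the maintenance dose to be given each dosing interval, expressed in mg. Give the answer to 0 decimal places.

k = ln2 / t½ = 0.693147 / 20.0 = 0.03466 h⁻¹
CL = k × Vd = 0.03466 × 413 = 14.31 L/h
At steady state, Dose/τ = Css × CL.
Dose = Css × CL × τ = 4.14 × 14.31 × 20.0 = 1185 mg

1185 mg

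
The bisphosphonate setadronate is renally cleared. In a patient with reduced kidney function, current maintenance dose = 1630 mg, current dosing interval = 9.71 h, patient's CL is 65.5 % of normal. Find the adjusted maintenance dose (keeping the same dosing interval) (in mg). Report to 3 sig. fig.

To keep the same average steady-state level, dosing rate must scale with clearance.
CL ratio = 65.5 / 100 = 0.6550
New dose (same interval) = 1630 × 0.6550 = 1068 mg

1070 mg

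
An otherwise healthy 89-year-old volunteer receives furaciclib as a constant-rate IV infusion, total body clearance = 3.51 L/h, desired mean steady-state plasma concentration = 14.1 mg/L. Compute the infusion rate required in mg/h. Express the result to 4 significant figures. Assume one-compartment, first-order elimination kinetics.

At steady state, infusion rate R₀ = Css × CL = 14.1 × 3.510 = 49.49 mg/h

49.49 mg/h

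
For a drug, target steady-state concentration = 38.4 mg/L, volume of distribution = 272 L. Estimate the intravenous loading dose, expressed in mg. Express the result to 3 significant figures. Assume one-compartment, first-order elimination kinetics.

LD = Css × Vd = 38.4 × 272 = 10440 mg

10400 mg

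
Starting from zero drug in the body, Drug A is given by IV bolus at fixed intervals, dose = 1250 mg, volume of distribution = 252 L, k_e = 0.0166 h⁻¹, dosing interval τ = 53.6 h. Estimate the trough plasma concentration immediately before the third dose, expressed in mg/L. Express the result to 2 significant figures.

C₀ per dose = Dose / Vd = 1250 / 252 = 4.960 mg/L
Fraction remaining after one interval: r = e^(−kτ) = e^(−0.01660 × 53.6) = 0.4108
Before dose 3, 2 doses have been given (aged 1τ, 2τ).
C_trough = C₀ × (r + r²) = 4.960 × (0.4108 + 0.1688) = 2.875 mg/L

2.9 mg/L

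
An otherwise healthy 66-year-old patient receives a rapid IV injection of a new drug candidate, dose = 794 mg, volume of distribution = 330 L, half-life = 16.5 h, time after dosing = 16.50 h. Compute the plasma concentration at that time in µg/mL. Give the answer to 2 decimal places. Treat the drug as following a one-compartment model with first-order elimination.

C₀ = Dose / Vd = 794.0 / 330 = 2.406 mg/L
k = ln2 / t½ = 0.693147 / 16.5 = 0.04201 h⁻¹
t / t½ = 16.50 / 16.5 = 1 half-lives
C = C₀ × (1/2)^1 = 2.406 × 0.5000 = 1.203 mg/L
(1.203 mg/L = 1.203 µg/mL)

1.20 µg/mL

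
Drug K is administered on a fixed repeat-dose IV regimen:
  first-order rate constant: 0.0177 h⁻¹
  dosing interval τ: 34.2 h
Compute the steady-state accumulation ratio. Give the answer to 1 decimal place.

2.2

e^(−kτ) = e^(−0.01770 × 34.2) = 0.5459
Accumulation ratio R = 1 / (1 − e^(−kτ)) = 1 / (1 − 0.5459) = 2.202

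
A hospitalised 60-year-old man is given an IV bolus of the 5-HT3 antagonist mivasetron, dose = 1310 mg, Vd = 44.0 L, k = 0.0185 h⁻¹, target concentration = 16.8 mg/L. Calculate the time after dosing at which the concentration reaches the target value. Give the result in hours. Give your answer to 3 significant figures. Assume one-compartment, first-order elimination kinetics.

30.9 h

C₀ = Dose / Vd = 1310 / 44.0 = 29.77 mg/L
t = ln(C₀ / C) / k = ln(29.77 / 16.8) / 0.01850
  = ln(1.772) / 0.01850 = 0.5721 / 0.01850 = 30.92 h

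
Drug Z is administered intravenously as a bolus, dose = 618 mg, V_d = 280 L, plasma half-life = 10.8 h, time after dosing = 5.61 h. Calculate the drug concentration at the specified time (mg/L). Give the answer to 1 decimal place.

C₀ = Dose / Vd = 618.0 / 280 = 2.207 mg/L
k = ln2 / t½ = 0.693147 / 10.8 = 0.06418 h⁻¹
C = C₀ · e^(−k·t) = 2.207 × e^(−0.06418 × 5.61)
  = 2.207 × 0.6976 = 1.540 mg/L

1.5 mg/L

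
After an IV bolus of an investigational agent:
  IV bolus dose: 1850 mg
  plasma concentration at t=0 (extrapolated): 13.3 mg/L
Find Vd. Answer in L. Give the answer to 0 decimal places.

139 L

Vd = Dose / C₀ = 1850 / 13.3 = 139.1 L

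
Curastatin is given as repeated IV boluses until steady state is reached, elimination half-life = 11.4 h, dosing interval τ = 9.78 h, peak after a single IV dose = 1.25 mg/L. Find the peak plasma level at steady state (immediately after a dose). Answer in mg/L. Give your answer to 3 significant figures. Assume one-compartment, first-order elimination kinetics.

2.79 mg/L

k = ln2 / t½ = 0.693147 / 11.4 = 0.06080 h⁻¹
e^(−kτ) = e^(−0.06080 × 9.78) = 0.5518
Accumulation ratio R = 1 / (1 − e^(−kτ)) = 1 / (1 − 0.5518) = 2.231
Steady-state peak = C₀ × R = 1.25 × 2.231 = 2.789 mg/L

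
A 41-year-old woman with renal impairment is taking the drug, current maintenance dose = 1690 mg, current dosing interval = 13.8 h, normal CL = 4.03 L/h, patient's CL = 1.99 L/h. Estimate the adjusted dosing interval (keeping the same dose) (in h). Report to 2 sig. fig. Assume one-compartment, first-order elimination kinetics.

To keep the same average steady-state level, dosing rate must scale with clearance.
CL ratio = 1.99 / 4.03 = 0.4938
New interval (same dose) = 13.8 / 0.4938 = 27.95 h

28 h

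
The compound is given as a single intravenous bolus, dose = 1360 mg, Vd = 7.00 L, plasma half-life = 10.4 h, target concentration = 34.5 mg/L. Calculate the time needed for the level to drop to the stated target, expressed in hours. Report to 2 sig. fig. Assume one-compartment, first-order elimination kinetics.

C₀ = Dose / Vd = 1360 / 7.00 = 194.3 mg/L
k = ln2 / t½ = 0.693147 / 10.4 = 0.06665 h⁻¹
t = ln(C₀ / C) / k = ln(194.3 / 34.5) / 0.06665
  = ln(5.632) / 0.06665 = 1.728 / 0.06665 = 25.93 h

26 h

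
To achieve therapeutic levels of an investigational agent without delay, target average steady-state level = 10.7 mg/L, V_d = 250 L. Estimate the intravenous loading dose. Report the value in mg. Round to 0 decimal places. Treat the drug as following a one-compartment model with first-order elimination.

2675 mg

LD = Css × Vd = 10.7 × 250 = 2675 mg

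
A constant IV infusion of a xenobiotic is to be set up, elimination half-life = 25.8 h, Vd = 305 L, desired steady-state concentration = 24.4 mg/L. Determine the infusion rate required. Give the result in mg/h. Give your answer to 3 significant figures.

k = ln2 / t½ = 0.693147 / 25.8 = 0.02687 h⁻¹
CL = k × Vd = 0.02687 × 305 = 8.195 L/h
At steady state, infusion rate R₀ = Css × CL = 24.4 × 8.195 = 200.0 mg/h

200 mg/h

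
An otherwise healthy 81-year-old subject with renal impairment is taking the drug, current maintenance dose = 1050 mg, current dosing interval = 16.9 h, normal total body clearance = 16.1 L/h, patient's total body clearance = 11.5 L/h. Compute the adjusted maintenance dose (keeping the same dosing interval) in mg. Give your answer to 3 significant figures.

750 mg

To keep the same average steady-state level, dosing rate must scale with clearance.
CL ratio = 11.5 / 16.1 = 0.7143
New dose (same interval) = 1050 × 0.7143 = 750.0 mg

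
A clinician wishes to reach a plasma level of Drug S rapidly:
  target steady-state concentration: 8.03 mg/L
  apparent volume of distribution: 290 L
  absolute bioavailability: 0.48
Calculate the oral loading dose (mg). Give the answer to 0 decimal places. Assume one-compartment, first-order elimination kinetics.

LD = Css × Vd / F = 8.03 × 290 / 0.48 = 4851 mg

4851 mg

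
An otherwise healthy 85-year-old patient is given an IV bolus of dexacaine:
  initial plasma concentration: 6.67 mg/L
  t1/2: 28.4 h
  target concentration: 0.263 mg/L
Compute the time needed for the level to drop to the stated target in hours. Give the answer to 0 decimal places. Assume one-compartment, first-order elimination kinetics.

132 h

k = ln2 / t½ = 0.693147 / 28.4 = 0.02441 h⁻¹
t = ln(C₀ / C) / k = ln(6.670 / 0.263) / 0.02441
  = ln(25.36) / 0.02441 = 3.233 / 0.02441 = 132.4 h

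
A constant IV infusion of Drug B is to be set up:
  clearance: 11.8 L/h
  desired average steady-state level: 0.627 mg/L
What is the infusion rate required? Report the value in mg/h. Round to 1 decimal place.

7.4 mg/h

At steady state, infusion rate R₀ = Css × CL = 0.627 × 11.80 = 7.399 mg/h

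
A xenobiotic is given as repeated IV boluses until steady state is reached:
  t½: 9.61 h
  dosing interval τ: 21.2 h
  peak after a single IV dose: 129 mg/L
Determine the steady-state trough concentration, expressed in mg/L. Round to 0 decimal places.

k = ln2 / t½ = 0.693147 / 9.61 = 0.07213 h⁻¹
e^(−kτ) = e^(−0.07213 × 21.2) = 0.2167
Accumulation ratio R = 1 / (1 − e^(−kτ)) = 1 / (1 − 0.2167) = 1.277
Steady-state trough = C₀ × R × e^(−kτ) = 129 × 1.277 × 0.2167 = 35.70 mg/L

36 mg/L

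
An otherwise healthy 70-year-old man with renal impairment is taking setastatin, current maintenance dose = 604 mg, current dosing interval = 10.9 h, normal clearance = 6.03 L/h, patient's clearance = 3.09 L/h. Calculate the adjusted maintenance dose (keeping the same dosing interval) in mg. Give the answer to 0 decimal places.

To keep the same average steady-state level, dosing rate must scale with clearance.
CL ratio = 3.09 / 6.03 = 0.5124
New dose (same interval) = 604 × 0.5124 = 309.5 mg

310 mg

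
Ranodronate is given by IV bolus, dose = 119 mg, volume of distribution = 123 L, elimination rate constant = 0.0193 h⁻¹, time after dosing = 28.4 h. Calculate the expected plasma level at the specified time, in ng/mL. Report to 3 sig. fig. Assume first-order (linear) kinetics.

C₀ = Dose / Vd = 119.0 / 123 = 0.9675 mg/L
C = C₀ · e^(−k·t) = 0.9675 × e^(−0.01930 × 28.4)
  = 0.9675 × 0.5780 = 0.5592 mg/L
Convert: 0.5592 mg/L × 1000 = 559.2 ng/mL

559 ng/mL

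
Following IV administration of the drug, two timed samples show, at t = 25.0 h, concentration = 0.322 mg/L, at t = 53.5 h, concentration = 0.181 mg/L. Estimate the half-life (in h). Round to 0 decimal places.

34 h

k = ln(C₁/C₂) / (t₂ − t₁) = ln(0.322/0.181) / (53.5 − 25.0)
  = 0.5761 / 28.50 = 0.02021 h⁻¹
t½ = ln2 / k = 0.693147 / 0.02021 = 34.30 h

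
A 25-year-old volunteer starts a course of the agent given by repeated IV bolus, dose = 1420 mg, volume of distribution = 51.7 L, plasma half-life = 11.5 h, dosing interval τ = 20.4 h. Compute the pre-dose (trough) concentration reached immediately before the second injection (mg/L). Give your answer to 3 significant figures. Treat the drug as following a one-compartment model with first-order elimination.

8.03 mg/L

C₀ per dose = Dose / Vd = 1420 / 51.7 = 27.47 mg/L
k = ln2 / t½ = 0.693147 / 11.5 = 0.06027 h⁻¹
Fraction remaining after one interval: r = e^(−kτ) = e^(−0.06027 × 20.4) = 0.2924
Before dose 2, 1 dose has been given (aged 1τ).
C_trough = C₀ × r = 27.47 × 0.2924 = 8.032 mg/L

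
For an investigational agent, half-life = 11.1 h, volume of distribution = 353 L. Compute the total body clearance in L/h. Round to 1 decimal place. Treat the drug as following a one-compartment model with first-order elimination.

22.0 L/h

k = ln2 / t½ = 0.693147 / 11.1 = 0.06245 h⁻¹
CL = k × Vd = 0.06245 × 353 = 22.04 L/h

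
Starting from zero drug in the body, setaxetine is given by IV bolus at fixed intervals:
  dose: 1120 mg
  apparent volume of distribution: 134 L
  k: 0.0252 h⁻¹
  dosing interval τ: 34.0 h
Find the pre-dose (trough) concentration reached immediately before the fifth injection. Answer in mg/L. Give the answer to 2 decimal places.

C₀ per dose = Dose / Vd = 1120 / 134 = 8.358 mg/L
Fraction remaining after one interval: r = e^(−kτ) = e^(−0.02520 × 34.0) = 0.4245
Before dose 5, 4 doses have been given (aged 1τ, 2τ, 3τ, 4τ).
C_trough = C₀ × (r + r² + … + r^4) = C₀ × r(1−r^4)/(1−r)
        = 8.358 × 0.4245 × (1 − 0.03247) / (1 − 0.4245) = 5.965 mg/L

5.97 mg/L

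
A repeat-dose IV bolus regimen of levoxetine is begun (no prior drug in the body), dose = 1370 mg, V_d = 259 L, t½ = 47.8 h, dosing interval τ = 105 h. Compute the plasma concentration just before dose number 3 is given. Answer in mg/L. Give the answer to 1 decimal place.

C₀ per dose = Dose / Vd = 1370 / 259 = 5.290 mg/L
k = ln2 / t½ = 0.693147 / 47.8 = 0.01450 h⁻¹
Fraction remaining after one interval: r = e^(−kτ) = e^(−0.01450 × 105) = 0.2182
Before dose 3, 2 doses have been given (aged 1τ, 2τ).
C_trough = C₀ × (r + r²) = 5.290 × (0.2182 + 0.04761) = 1.406 mg/L

1.4 mg/L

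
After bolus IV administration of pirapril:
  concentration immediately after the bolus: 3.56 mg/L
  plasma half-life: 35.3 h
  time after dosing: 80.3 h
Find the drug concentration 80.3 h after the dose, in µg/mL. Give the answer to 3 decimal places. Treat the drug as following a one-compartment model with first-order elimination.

0.736 µg/mL

k = ln2 / t½ = 0.693147 / 35.3 = 0.01964 h⁻¹
C = C₀ · e^(−k·t) = 3.560 × e^(−0.01964 × 80.3)
  = 3.560 × 0.2066 = 0.7355 mg/L
(0.7355 mg/L = 0.7355 µg/mL)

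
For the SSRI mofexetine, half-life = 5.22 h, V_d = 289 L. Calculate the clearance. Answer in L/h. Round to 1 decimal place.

k = ln2 / t½ = 0.693147 / 5.22 = 0.1328 h⁻¹
CL = k × Vd = 0.1328 × 289 = 38.38 L/h

38.4 L/h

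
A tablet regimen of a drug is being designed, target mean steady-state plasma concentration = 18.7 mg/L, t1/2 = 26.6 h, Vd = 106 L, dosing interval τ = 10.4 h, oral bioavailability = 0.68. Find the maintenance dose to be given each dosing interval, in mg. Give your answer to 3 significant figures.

k = ln2 / t½ = 0.693147 / 26.6 = 0.02606 h⁻¹
CL = k × Vd = 0.02606 × 106 = 2.762 L/h
At steady state, F × (Dose/τ) = Css × CL.
Dose = Css × CL × τ / F = 18.7 × 2.762 × 10.4 / 0.68 = 789.9 mg

790 mg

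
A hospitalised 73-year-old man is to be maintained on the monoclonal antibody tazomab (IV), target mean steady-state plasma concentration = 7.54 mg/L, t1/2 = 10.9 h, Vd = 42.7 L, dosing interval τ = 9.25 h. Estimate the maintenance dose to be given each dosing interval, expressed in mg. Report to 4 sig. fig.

k = ln2 / t½ = 0.693147 / 10.9 = 0.06359 h⁻¹
CL = k × Vd = 0.06359 × 42.7 = 2.715 L/h
At steady state, Dose/τ = Css × CL.
Dose = Css × CL × τ = 7.54 × 2.715 × 9.25 = 189.4 mg

189.4 mg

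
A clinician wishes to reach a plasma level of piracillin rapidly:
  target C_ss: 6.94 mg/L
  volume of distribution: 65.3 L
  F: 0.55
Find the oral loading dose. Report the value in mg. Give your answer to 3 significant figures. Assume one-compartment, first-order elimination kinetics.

824 mg

LD = Css × Vd / F = 6.94 × 65.3 / 0.55 = 824.0 mg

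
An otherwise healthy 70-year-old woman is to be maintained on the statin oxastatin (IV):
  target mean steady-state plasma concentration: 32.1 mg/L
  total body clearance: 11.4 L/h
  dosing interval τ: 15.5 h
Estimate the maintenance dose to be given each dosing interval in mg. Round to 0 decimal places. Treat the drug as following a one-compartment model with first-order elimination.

At steady state, Dose/τ = Css × CL.
Dose = Css × CL × τ = 32.1 × 11.40 × 15.5 = 5672 mg

5672 mg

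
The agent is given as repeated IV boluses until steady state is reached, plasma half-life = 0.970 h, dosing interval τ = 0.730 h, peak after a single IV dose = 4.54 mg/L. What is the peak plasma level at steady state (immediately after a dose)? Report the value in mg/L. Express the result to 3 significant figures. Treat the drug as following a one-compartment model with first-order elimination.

11.2 mg/L

k = ln2 / t½ = 0.693147 / 0.970 = 0.7146 h⁻¹
e^(−kτ) = e^(−0.7146 × 0.730) = 0.5935
Accumulation ratio R = 1 / (1 − e^(−kτ)) = 1 / (1 − 0.5935) = 2.460
Steady-state peak = C₀ × R = 4.54 × 2.460 = 11.17 mg/L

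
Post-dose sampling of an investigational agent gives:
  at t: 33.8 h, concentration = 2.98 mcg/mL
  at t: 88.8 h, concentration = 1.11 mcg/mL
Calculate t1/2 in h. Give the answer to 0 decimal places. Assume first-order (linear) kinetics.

k = ln(C₁/C₂) / (t₂ − t₁) = ln(2.98/1.11) / (88.8 − 33.8)
  = 0.9876 / 55.00 = 0.01796 h⁻¹
t½ = ln2 / k = 0.693147 / 0.01796 = 38.59 h

39 h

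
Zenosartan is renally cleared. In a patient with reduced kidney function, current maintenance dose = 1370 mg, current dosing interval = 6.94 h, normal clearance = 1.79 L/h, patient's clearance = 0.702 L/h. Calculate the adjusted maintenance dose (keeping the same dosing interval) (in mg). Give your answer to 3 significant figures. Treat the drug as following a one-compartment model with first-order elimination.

537 mg

To keep the same average steady-state level, dosing rate must scale with clearance.
CL ratio = 0.702 / 1.79 = 0.3922
New dose (same interval) = 1370 × 0.3922 = 537.3 mg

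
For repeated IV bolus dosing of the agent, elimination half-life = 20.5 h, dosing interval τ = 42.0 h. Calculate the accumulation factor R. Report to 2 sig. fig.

1.3

k = ln2 / t½ = 0.693147 / 20.5 = 0.03381 h⁻¹
e^(−kτ) = e^(−0.03381 × 42.0) = 0.2417
Accumulation ratio R = 1 / (1 − e^(−kτ)) = 1 / (1 − 0.2417) = 1.319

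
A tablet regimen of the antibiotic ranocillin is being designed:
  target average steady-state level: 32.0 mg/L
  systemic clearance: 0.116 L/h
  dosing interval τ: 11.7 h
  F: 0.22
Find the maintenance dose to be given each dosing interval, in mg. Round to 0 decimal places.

At steady state, F × (Dose/τ) = Css × CL.
Dose = Css × CL × τ / F = 32.0 × 0.1160 × 11.7 / 0.22 = 197.4 mg

197 mg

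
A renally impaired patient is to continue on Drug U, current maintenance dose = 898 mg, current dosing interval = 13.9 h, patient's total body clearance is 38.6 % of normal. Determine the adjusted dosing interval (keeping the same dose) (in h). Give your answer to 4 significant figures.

36.01 h

To keep the same average steady-state level, dosing rate must scale with clearance.
CL ratio = 38.6 / 100 = 0.3860
New interval (same dose) = 13.9 / 0.3860 = 36.01 h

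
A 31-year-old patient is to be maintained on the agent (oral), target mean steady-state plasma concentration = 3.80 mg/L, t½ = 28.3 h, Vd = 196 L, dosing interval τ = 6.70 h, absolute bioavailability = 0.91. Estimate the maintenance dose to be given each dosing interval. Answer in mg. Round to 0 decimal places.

134 mg

k = ln2 / t½ = 0.693147 / 28.3 = 0.02449 h⁻¹
CL = k × Vd = 0.02449 × 196 = 4.800 L/h
At steady state, F × (Dose/τ) = Css × CL.
Dose = Css × CL × τ / F = 3.80 × 4.800 × 6.70 / 0.91 = 134.3 mg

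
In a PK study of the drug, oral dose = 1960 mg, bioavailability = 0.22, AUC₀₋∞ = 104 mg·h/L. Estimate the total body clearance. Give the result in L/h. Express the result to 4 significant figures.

4.146 L/h

CL = F·Dose / AUC = 0.22 × 1960 / 104 = 4.146 L/h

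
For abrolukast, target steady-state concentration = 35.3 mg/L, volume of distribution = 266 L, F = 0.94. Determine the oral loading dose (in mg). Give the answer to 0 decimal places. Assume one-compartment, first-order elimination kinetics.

9989 mg

LD = Css × Vd / F = 35.3 × 266 / 0.94 = 9989 mg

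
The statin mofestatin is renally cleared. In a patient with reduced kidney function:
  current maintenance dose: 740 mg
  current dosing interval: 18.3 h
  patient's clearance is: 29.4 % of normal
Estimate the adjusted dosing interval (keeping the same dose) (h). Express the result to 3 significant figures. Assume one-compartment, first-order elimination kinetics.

To keep the same average steady-state level, dosing rate must scale with clearance.
CL ratio = 29.4 / 100 = 0.2940
New interval (same dose) = 18.3 / 0.2940 = 62.24 h

62.2 h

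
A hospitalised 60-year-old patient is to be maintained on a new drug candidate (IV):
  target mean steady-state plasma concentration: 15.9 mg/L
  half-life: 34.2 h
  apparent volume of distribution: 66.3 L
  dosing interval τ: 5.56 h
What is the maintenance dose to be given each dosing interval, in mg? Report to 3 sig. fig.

k = ln2 / t½ = 0.693147 / 34.2 = 0.02027 h⁻¹
CL = k × Vd = 0.02027 × 66.3 = 1.344 L/h
At steady state, Dose/τ = Css × CL.
Dose = Css × CL × τ = 15.9 × 1.344 × 5.56 = 118.8 mg

119 mg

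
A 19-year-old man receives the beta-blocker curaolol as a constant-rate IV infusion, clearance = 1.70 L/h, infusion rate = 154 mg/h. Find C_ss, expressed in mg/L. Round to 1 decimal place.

At steady state Css = R₀ / CL = 154 / 1.700 = 90.59 mg/L

90.6 mg/L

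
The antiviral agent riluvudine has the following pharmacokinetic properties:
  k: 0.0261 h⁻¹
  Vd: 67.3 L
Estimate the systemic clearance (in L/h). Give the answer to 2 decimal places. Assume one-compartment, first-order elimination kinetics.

CL = k × Vd = 0.0261 × 67.3 = 1.757 L/h

1.76 L/h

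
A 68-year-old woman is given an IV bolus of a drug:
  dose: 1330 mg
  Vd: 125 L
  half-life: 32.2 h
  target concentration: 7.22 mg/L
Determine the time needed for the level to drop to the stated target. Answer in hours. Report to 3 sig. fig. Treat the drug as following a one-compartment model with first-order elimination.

18.0 h

C₀ = Dose / Vd = 1330 / 125 = 10.64 mg/L
k = ln2 / t½ = 0.693147 / 32.2 = 0.02153 h⁻¹
t = ln(C₀ / C) / k = ln(10.64 / 7.22) / 0.02153
  = ln(1.474) / 0.02153 = 0.3880 / 0.02153 = 18.02 h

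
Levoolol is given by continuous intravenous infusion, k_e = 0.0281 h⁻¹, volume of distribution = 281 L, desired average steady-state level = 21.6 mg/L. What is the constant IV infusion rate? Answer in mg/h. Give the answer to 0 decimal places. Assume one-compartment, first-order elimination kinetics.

171 mg/h

CL = k × Vd = 0.02810 × 281 = 7.896 L/h
At steady state, infusion rate R₀ = Css × CL = 21.6 × 7.896 = 170.6 mg/h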